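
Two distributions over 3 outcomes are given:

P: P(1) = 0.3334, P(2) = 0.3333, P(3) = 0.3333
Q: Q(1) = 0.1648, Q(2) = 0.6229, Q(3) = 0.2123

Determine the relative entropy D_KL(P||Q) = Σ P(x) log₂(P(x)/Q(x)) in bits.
0.2551 bits

D_KL(P||Q) = Σ P(x) log₂(P(x)/Q(x))

Computing term by term:
  P(1)·log₂(P(1)/Q(1)) = 0.3334·log₂(0.3334/0.1648) = 0.33891
  P(2)·log₂(P(2)/Q(2)) = 0.3333·log₂(0.3333/0.6229) = -0.30070
  P(3)·log₂(P(3)/Q(3)) = 0.3333·log₂(0.3333/0.2123) = 0.21688

D_KL(P||Q) = 0.33891 - 0.30070 + 0.21688 = 0.25509 ≈ 0.2551 bits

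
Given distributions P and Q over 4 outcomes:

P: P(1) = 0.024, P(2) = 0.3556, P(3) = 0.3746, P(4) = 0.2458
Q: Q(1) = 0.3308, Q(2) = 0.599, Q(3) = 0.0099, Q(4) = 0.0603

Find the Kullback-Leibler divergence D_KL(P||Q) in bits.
2.1035 bits

D_KL(P||Q) = Σ P(x) log₂(P(x)/Q(x))

Computing term by term:
  P(1)·log₂(P(1)/Q(1)) = 0.024·log₂(0.024/0.3308) = -0.09084
  P(2)·log₂(P(2)/Q(2)) = 0.3556·log₂(0.3556/0.599) = -0.26752
  P(3)·log₂(P(3)/Q(3)) = 0.3746·log₂(0.3746/0.0099) = 1.96357
  P(4)·log₂(P(4)/Q(4)) = 0.2458·log₂(0.2458/0.0603) = 0.49830

D_KL(P||Q) = -0.09084 - 0.26752 + 1.96357 + 0.49830 = 2.10351 ≈ 2.1035 bits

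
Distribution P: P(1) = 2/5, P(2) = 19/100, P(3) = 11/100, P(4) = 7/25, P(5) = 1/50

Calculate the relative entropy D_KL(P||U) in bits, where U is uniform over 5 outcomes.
0.3605 bits

U(i) = 1/5 for all i

D_KL(P||U) = Σ P(x) log₂(P(x) / (1/5))
           = Σ P(x) log₂(P(x)) + log₂(5)
           = log₂(5) - H(P)

H(P) = -Σ P(x) log₂(P(x)):
  -P(1)·log₂(P(1)) = -(2/5)·log₂(2/5) = 0.52877
  -P(2)·log₂(P(2)) = -(19/100)·log₂(19/100) = 0.45523
  -P(3)·log₂(P(3)) = -(11/100)·log₂(11/100) = 0.35029
  -P(4)·log₂(P(4)) = -(7/25)·log₂(7/25) = 0.51422
  -P(5)·log₂(P(5)) = -(1/50)·log₂(1/50) = 0.11288
H(P) = 0.52877 + 0.45523 + 0.35029 + 0.51422 + 0.11288 = 1.96139 bits

log₂(5) = 2.32193 bits

D_KL(P||U) = 2.32193 - 1.96139 = 0.36054 ≈ 0.3605 bits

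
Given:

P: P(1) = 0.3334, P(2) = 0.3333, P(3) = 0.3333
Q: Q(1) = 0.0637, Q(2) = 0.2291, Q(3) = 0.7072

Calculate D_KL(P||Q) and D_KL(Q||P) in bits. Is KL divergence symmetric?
D_KL(P||Q) = 0.6147 bits, D_KL(Q||P) = 0.4915 bits. No, KL divergence is not symmetric.

D_KL(P||Q) = Σ P(x) log₂(P(x)/Q(x))

Computing term by term:
  P(1)·log₂(P(1)/Q(1)) = 0.3334·log₂(0.3334/0.0637) = 0.79612
  P(2)·log₂(P(2)/Q(2)) = 0.3333·log₂(0.3333/0.2291) = 0.18026
  P(3)·log₂(P(3)/Q(3)) = 0.3333·log₂(0.3333/0.7072) = -0.36173

D_KL(P||Q) = 0.79612 + 0.18026 - 0.36173 = 0.61465 ≈ 0.6147 bits

D_KL(Q||P) = Σ Q(x) log₂(Q(x)/P(x))

Computing term by term:
  Q(1)·log₂(Q(1)/P(1)) = 0.0637·log₂(0.0637/0.3334) = -0.15211
  Q(2)·log₂(Q(2)/P(2)) = 0.2291·log₂(0.2291/0.3333) = -0.12391
  Q(3)·log₂(Q(3)/P(3)) = 0.7072·log₂(0.7072/0.3333) = 0.76752

D_KL(Q||P) = -0.15211 - 0.12391 + 0.76752 = 0.49150 ≈ 0.4915 bits

These are NOT equal (difference: 0.1232 bits). KL divergence is asymmetric: D_KL(P||Q) ≠ D_KL(Q||P) in general.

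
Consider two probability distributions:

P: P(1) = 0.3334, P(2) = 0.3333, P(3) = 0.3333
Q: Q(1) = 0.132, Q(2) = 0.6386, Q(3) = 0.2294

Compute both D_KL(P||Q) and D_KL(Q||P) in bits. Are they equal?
D_KL(P||Q) = 0.3126 bits, D_KL(Q||P) = 0.2990 bits. No, they are not equal.

D_KL(P||Q) = Σ P(x) log₂(P(x)/Q(x))

Computing term by term:
  P(1)·log₂(P(1)/Q(1)) = 0.3334·log₂(0.3334/0.132) = 0.44566
  P(2)·log₂(P(2)/Q(2)) = 0.3333·log₂(0.3333/0.6386) = -0.31267
  P(3)·log₂(P(3)/Q(3)) = 0.3333·log₂(0.3333/0.2294) = 0.17963

D_KL(P||Q) = 0.44566 - 0.31267 + 0.17963 = 0.31262 ≈ 0.3126 bits

D_KL(Q||P) = Σ Q(x) log₂(Q(x)/P(x))

Computing term by term:
  Q(1)·log₂(Q(1)/P(1)) = 0.132·log₂(0.132/0.3334) = -0.17645
  Q(2)·log₂(Q(2)/P(2)) = 0.6386·log₂(0.6386/0.3333) = 0.59907
  Q(3)·log₂(Q(3)/P(3)) = 0.2294·log₂(0.2294/0.3333) = -0.12364

D_KL(Q||P) = -0.17645 + 0.59907 - 0.12364 = 0.29898 ≈ 0.2990 bits

These are NOT equal (difference: 0.0136 bits). KL divergence is asymmetric: D_KL(P||Q) ≠ D_KL(Q||P) in general.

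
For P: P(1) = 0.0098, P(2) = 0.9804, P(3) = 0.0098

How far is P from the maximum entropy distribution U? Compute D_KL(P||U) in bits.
1.4262 bits

U(i) = 1/3 for all i

D_KL(P||U) = Σ P(x) log₂(P(x) / (1/3))
           = Σ P(x) log₂(P(x)) + log₂(3)
           = log₂(3) - H(P)

H(P) = -Σ P(x) log₂(P(x)):
  -P(1)·log₂(P(1)) = -(0.0098)·log₂(0.0098) = 0.06540
  -P(2)·log₂(P(2)) = -(0.9804)·log₂(0.9804) = 0.02800
  -P(3)·log₂(P(3)) = -(0.0098)·log₂(0.0098) = 0.06540
H(P) = 0.06540 + 0.02800 + 0.06540 = 0.15880 bits

log₂(3) = 1.58496 bits

D_KL(P||U) = 1.58496 - 0.15880 = 1.42616 ≈ 1.4262 bits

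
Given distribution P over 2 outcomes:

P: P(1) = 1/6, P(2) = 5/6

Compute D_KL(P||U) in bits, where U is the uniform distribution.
0.3500 bits

U(i) = 1/2 for all i

D_KL(P||U) = Σ P(x) log₂(P(x) / (1/2))
           = Σ P(x) log₂(P(x)) + log₂(2)
           = log₂(2) - H(P)

H(P) = -Σ P(x) log₂(P(x)):
  -P(1)·log₂(P(1)) = -(1/6)·log₂(1/6) = 0.43083
  -P(2)·log₂(P(2)) = -(5/6)·log₂(5/6) = 0.21920
H(P) = 0.43083 + 0.21920 = 0.65003 bits

log₂(2) = 1.00000 bits

D_KL(P||U) = 1.00000 - 0.65003 = 0.34997 ≈ 0.3500 bits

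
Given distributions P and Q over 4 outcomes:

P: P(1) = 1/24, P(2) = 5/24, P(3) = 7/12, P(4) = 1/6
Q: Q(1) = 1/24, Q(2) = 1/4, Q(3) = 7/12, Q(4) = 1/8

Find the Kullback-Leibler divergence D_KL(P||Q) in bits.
0.0144 bits

D_KL(P||Q) = Σ P(x) log₂(P(x)/Q(x))

Computing term by term:
  P(1)·log₂(P(1)/Q(1)) = (1/24)·log₂((1/24)/(1/24)) = 0.00000
  P(2)·log₂(P(2)/Q(2)) = (5/24)·log₂((5/24)/(1/4)) = -0.05480
  P(3)·log₂(P(3)/Q(3)) = (7/12)·log₂((7/12)/(7/12)) = 0.00000
  P(4)·log₂(P(4)/Q(4)) = (1/6)·log₂((1/6)/(1/8)) = 0.06917

D_KL(P||Q) = 0.00000 - 0.05480 + 0.00000 + 0.06917 = 0.01437 ≈ 0.0144 bits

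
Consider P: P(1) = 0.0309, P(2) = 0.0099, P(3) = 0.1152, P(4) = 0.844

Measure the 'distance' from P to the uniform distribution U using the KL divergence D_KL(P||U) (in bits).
1.2134 bits

U(i) = 1/4 for all i

D_KL(P||U) = Σ P(x) log₂(P(x) / (1/4))
           = Σ P(x) log₂(P(x)) + log₂(4)
           = log₂(4) - H(P)

H(P) = -Σ P(x) log₂(P(x)):
  -P(1)·log₂(P(1)) = -(0.0309)·log₂(0.0309) = 0.15500
  -P(2)·log₂(P(2)) = -(0.0099)·log₂(0.0099) = 0.06592
  -P(3)·log₂(P(3)) = -(0.1152)·log₂(0.1152) = 0.35917
  -P(4)·log₂(P(4)) = -(0.844)·log₂(0.844) = 0.20651
H(P) = 0.15500 + 0.06592 + 0.35917 + 0.20651 = 0.78660 bits

log₂(4) = 2.00000 bits

D_KL(P||U) = 2.00000 - 0.78660 = 1.21340 ≈ 1.2134 bits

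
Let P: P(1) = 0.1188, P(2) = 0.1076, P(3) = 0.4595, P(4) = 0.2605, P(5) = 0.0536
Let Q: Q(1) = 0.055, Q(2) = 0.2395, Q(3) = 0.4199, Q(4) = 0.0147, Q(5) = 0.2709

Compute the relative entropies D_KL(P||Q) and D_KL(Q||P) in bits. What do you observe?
D_KL(P||Q) = 1.0226 bits, D_KL(Q||P) = 0.7330 bits. The two directions give different values (D_KL(P||Q) exceeds D_KL(Q||P) by 0.2896 bits): KL divergence is asymmetric.

D_KL(P||Q) = Σ P(x) log₂(P(x)/Q(x))

Computing term by term:
  P(1)·log₂(P(1)/Q(1)) = 0.1188·log₂(0.1188/0.055) = 0.13199
  P(2)·log₂(P(2)/Q(2)) = 0.1076·log₂(0.1076/0.2395) = -0.12421
  P(3)·log₂(P(3)/Q(3)) = 0.4595·log₂(0.4595/0.4199) = 0.05974
  P(4)·log₂(P(4)/Q(4)) = 0.2605·log₂(0.2605/0.0147) = 1.08040
  P(5)·log₂(P(5)/Q(5)) = 0.0536·log₂(0.0536/0.2709) = -0.12529

D_KL(P||Q) = 0.13199 - 0.12421 + 0.05974 + 1.08040 - 0.12529 = 1.02263 ≈ 1.0226 bits

D_KL(Q||P) = Σ Q(x) log₂(Q(x)/P(x))

Computing term by term:
  Q(1)·log₂(Q(1)/P(1)) = 0.055·log₂(0.055/0.1188) = -0.06111
  Q(2)·log₂(Q(2)/P(2)) = 0.2395·log₂(0.2395/0.1076) = 0.27647
  Q(3)·log₂(Q(3)/P(3)) = 0.4199·log₂(0.4199/0.4595) = -0.05460
  Q(4)·log₂(Q(4)/P(4)) = 0.0147·log₂(0.0147/0.2605) = -0.06097
  Q(5)·log₂(Q(5)/P(5)) = 0.2709·log₂(0.2709/0.0536) = 0.63322

D_KL(Q||P) = -0.06111 + 0.27647 - 0.05460 - 0.06097 + 0.63322 = 0.73301 ≈ 0.7330 bits

These are NOT equal (difference: 0.2896 bits). KL divergence is asymmetric: D_KL(P||Q) ≠ D_KL(Q||P) in general.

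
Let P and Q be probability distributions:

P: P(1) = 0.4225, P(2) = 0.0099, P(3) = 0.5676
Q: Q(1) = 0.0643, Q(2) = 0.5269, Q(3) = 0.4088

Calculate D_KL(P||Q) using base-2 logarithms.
1.3595 bits

D_KL(P||Q) = Σ P(x) log₂(P(x)/Q(x))

Computing term by term:
  P(1)·log₂(P(1)/Q(1)) = 0.4225·log₂(0.4225/0.0643) = 1.14754
  P(2)·log₂(P(2)/Q(2)) = 0.0099·log₂(0.0099/0.5269) = -0.05677
  P(3)·log₂(P(3)/Q(3)) = 0.5676·log₂(0.5676/0.4088) = 0.26875

D_KL(P||Q) = 1.14754 - 0.05677 + 0.26875 = 1.35952 ≈ 1.3595 bits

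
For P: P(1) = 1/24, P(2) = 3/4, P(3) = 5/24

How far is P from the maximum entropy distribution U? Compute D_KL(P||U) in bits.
0.6112 bits

U(i) = 1/3 for all i

D_KL(P||U) = Σ P(x) log₂(P(x) / (1/3))
           = Σ P(x) log₂(P(x)) + log₂(3)
           = log₂(3) - H(P)

H(P) = -Σ P(x) log₂(P(x)):
  -P(1)·log₂(P(1)) = -(1/24)·log₂(1/24) = 0.19104
  -P(2)·log₂(P(2)) = -(3/4)·log₂(3/4) = 0.31128
  -P(3)·log₂(P(3)) = -(5/24)·log₂(5/24) = 0.47147
H(P) = 0.19104 + 0.31128 + 0.47147 = 0.97379 bits

log₂(3) = 1.58496 bits

D_KL(P||U) = 1.58496 - 0.97379 = 0.61117 ≈ 0.6112 bits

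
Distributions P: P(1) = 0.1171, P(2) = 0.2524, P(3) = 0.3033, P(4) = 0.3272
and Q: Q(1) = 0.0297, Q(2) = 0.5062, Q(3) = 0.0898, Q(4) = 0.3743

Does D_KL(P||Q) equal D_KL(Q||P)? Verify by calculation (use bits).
D_KL(P||Q) = 0.4475 bits, D_KL(Q||P) = 0.3644 bits. No — D_KL(P||Q) ≠ D_KL(Q||P) for this pair.

D_KL(P||Q) = Σ P(x) log₂(P(x)/Q(x))

Computing term by term:
  P(1)·log₂(P(1)/Q(1)) = 0.1171·log₂(0.1171/0.0297) = 0.23177
  P(2)·log₂(P(2)/Q(2)) = 0.2524·log₂(0.2524/0.5062) = -0.25341
  P(3)·log₂(P(3)/Q(3)) = 0.3033·log₂(0.3033/0.0898) = 0.53258
  P(4)·log₂(P(4)/Q(4)) = 0.3272·log₂(0.3272/0.3743) = -0.06348

D_KL(P||Q) = 0.23177 - 0.25341 + 0.53258 - 0.06348 = 0.44746 ≈ 0.4475 bits

D_KL(Q||P) = Σ Q(x) log₂(Q(x)/P(x))

Computing term by term:
  Q(1)·log₂(Q(1)/P(1)) = 0.0297·log₂(0.0297/0.1171) = -0.05878
  Q(2)·log₂(Q(2)/P(2)) = 0.5062·log₂(0.5062/0.2524) = 0.50822
  Q(3)·log₂(Q(3)/P(3)) = 0.0898·log₂(0.0898/0.3033) = -0.15769
  Q(4)·log₂(Q(4)/P(4)) = 0.3743·log₂(0.3743/0.3272) = 0.07262

D_KL(Q||P) = -0.05878 + 0.50822 - 0.15769 + 0.07262 = 0.36437 ≈ 0.3644 bits

These are NOT equal (difference: 0.0831 bits). KL divergence is asymmetric: D_KL(P||Q) ≠ D_KL(Q||P) in general.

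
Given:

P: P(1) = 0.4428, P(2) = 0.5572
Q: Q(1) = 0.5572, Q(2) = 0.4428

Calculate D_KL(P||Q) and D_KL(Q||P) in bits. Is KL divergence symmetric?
D_KL(P||Q) = 0.0379 bits, D_KL(Q||P) = 0.0379 bits. The two values coincide for this particular pair, but no — KL divergence is not symmetric in general.

D_KL(P||Q) = Σ P(x) log₂(P(x)/Q(x))

Computing term by term:
  P(1)·log₂(P(1)/Q(1)) = 0.4428·log₂(0.4428/0.5572) = -0.14681
  P(2)·log₂(P(2)/Q(2)) = 0.5572·log₂(0.5572/0.4428) = 0.18473

D_KL(P||Q) = -0.14681 + 0.18473 = 0.03792 ≈ 0.0379 bits

D_KL(Q||P) = Σ Q(x) log₂(Q(x)/P(x))

Computing term by term:
  Q(1)·log₂(Q(1)/P(1)) = 0.5572·log₂(0.5572/0.4428) = 0.18473
  Q(2)·log₂(Q(2)/P(2)) = 0.4428·log₂(0.4428/0.5572) = -0.14681

D_KL(Q||P) = 0.18473 - 0.14681 = 0.03792 ≈ 0.0379 bits

These ARE equal here. Q is P with outcomes relabeled (Q(1) = P(2), Q(2) = P(1)) by a relabeling that is its own inverse, so the two sums contain exactly the same terms in a different order. This is a special case — KL divergence is not symmetric in general: D_KL(P||Q) ≠ D_KL(Q||P) for most P, Q.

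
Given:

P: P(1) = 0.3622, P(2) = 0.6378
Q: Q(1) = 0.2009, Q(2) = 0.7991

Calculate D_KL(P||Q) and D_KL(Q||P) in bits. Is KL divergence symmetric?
D_KL(P||Q) = 0.1005 bits, D_KL(Q||P) = 0.0891 bits. No, KL divergence is not symmetric.

D_KL(P||Q) = Σ P(x) log₂(P(x)/Q(x))

Computing term by term:
  P(1)·log₂(P(1)/Q(1)) = 0.3622·log₂(0.3622/0.2009) = 0.30798
  P(2)·log₂(P(2)/Q(2)) = 0.6378·log₂(0.6378/0.7991) = -0.20746

D_KL(P||Q) = 0.30798 - 0.20746 = 0.10052 ≈ 0.1005 bits

D_KL(Q||P) = Σ Q(x) log₂(Q(x)/P(x))

Computing term by term:
  Q(1)·log₂(Q(1)/P(1)) = 0.2009·log₂(0.2009/0.3622) = -0.17083
  Q(2)·log₂(Q(2)/P(2)) = 0.7991·log₂(0.7991/0.6378) = 0.25992

D_KL(Q||P) = -0.17083 + 0.25992 = 0.08909 ≈ 0.0891 bits

These are NOT equal (difference: 0.0114 bits). KL divergence is asymmetric: D_KL(P||Q) ≠ D_KL(Q||P) in general.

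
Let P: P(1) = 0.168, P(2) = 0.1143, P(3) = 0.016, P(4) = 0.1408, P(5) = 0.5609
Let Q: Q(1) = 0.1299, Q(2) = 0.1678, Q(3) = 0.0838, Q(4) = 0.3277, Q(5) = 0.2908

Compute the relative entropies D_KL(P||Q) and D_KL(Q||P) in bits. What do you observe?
D_KL(P||Q) = 0.3208 bits, D_KL(Q||P) = 0.3687 bits. The two directions give different values (D_KL(Q||P) exceeds D_KL(P||Q) by 0.0479 bits): KL divergence is asymmetric.

D_KL(P||Q) = Σ P(x) log₂(P(x)/Q(x))

Computing term by term:
  P(1)·log₂(P(1)/Q(1)) = 0.168·log₂(0.168/0.1299) = 0.06234
  P(2)·log₂(P(2)/Q(2)) = 0.1143·log₂(0.1143/0.1678) = -0.06331
  P(3)·log₂(P(3)/Q(3)) = 0.016·log₂(0.016/0.0838) = -0.03822
  P(4)·log₂(P(4)/Q(4)) = 0.1408·log₂(0.1408/0.3277) = -0.17160
  P(5)·log₂(P(5)/Q(5)) = 0.5609·log₂(0.5609/0.2908) = 0.53157

D_KL(P||Q) = 0.06234 - 0.06331 - 0.03822 - 0.17160 + 0.53157 = 0.32078 ≈ 0.3208 bits

D_KL(Q||P) = Σ Q(x) log₂(Q(x)/P(x))

Computing term by term:
  Q(1)·log₂(Q(1)/P(1)) = 0.1299·log₂(0.1299/0.168) = -0.04820
  Q(2)·log₂(Q(2)/P(2)) = 0.1678·log₂(0.1678/0.1143) = 0.09295
  Q(3)·log₂(Q(3)/P(3)) = 0.0838·log₂(0.0838/0.016) = 0.20019
  Q(4)·log₂(Q(4)/P(4)) = 0.3277·log₂(0.3277/0.1408) = 0.39938
  Q(5)·log₂(Q(5)/P(5)) = 0.2908·log₂(0.2908/0.5609) = -0.27560

D_KL(Q||P) = -0.04820 + 0.09295 + 0.20019 + 0.39938 - 0.27560 = 0.36872 ≈ 0.3687 bits

These are NOT equal (difference: 0.0479 bits). KL divergence is asymmetric: D_KL(P||Q) ≠ D_KL(Q||P) in general.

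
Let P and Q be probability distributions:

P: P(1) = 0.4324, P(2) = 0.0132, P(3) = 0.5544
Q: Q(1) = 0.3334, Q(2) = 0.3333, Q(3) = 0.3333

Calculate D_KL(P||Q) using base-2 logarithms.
0.5077 bits

D_KL(P||Q) = Σ P(x) log₂(P(x)/Q(x))

Computing term by term:
  P(1)·log₂(P(1)/Q(1)) = 0.4324·log₂(0.4324/0.3334) = 0.16220
  P(2)·log₂(P(2)/Q(2)) = 0.0132·log₂(0.0132/0.3333) = -0.06149
  P(3)·log₂(P(3)/Q(3)) = 0.5544·log₂(0.5544/0.3333) = 0.40699

D_KL(P||Q) = 0.16220 - 0.06149 + 0.40699 = 0.50770 ≈ 0.5077 bits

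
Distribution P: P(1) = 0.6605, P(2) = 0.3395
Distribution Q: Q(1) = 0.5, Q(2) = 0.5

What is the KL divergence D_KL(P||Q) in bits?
0.0757 bits

D_KL(P||Q) = Σ P(x) log₂(P(x)/Q(x))

Computing term by term:
  P(1)·log₂(P(1)/Q(1)) = 0.6605·log₂(0.6605/0.5) = 0.26528
  P(2)·log₂(P(2)/Q(2)) = 0.3395·log₂(0.3395/0.5) = -0.18962

D_KL(P||Q) = 0.26528 - 0.18962 = 0.07566 ≈ 0.0757 bits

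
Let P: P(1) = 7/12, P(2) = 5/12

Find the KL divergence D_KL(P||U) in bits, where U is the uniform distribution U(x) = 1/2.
0.0201 bits

U(i) = 1/2 for all i

D_KL(P||U) = Σ P(x) log₂(P(x) / (1/2))
           = Σ P(x) log₂(P(x)) + log₂(2)
           = log₂(2) - H(P)

H(P) = -Σ P(x) log₂(P(x)):
  -P(1)·log₂(P(1)) = -(7/12)·log₂(7/12) = 0.45360
  -P(2)·log₂(P(2)) = -(5/12)·log₂(5/12) = 0.52626
H(P) = 0.45360 + 0.52626 = 0.97986 bits

log₂(2) = 1.00000 bits

D_KL(P||U) = 1.00000 - 0.97986 = 0.02014 ≈ 0.0201 bits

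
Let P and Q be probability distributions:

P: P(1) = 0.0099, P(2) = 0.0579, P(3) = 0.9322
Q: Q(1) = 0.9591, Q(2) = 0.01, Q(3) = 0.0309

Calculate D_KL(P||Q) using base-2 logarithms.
4.6631 bits

D_KL(P||Q) = Σ P(x) log₂(P(x)/Q(x))

Computing term by term:
  P(1)·log₂(P(1)/Q(1)) = 0.0099·log₂(0.0099/0.9591) = -0.06532
  P(2)·log₂(P(2)/Q(2)) = 0.0579·log₂(0.0579/0.01) = 0.14669
  P(3)·log₂(P(3)/Q(3)) = 0.9322·log₂(0.9322/0.0309) = 4.58173

D_KL(P||Q) = -0.06532 + 0.14669 + 4.58173 = 4.66310 ≈ 4.6631 bits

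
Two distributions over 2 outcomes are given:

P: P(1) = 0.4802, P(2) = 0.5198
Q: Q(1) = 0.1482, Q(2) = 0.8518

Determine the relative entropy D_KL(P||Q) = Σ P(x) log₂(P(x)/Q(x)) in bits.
0.4441 bits

D_KL(P||Q) = Σ P(x) log₂(P(x)/Q(x))

Computing term by term:
  P(1)·log₂(P(1)/Q(1)) = 0.4802·log₂(0.4802/0.1482) = 0.81446
  P(2)·log₂(P(2)/Q(2)) = 0.5198·log₂(0.5198/0.8518) = -0.37039

D_KL(P||Q) = 0.81446 - 0.37039 = 0.44407 ≈ 0.4441 bits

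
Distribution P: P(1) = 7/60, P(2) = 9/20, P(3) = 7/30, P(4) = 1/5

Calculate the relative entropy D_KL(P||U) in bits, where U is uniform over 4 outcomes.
0.1657 bits

U(i) = 1/4 for all i

D_KL(P||U) = Σ P(x) log₂(P(x) / (1/4))
           = Σ P(x) log₂(P(x)) + log₂(4)
           = log₂(4) - H(P)

H(P) = -Σ P(x) log₂(P(x)):
  -P(1)·log₂(P(1)) = -(7/60)·log₂(7/60) = 0.36161
  -P(2)·log₂(P(2)) = -(9/20)·log₂(9/20) = 0.51840
  -P(3)·log₂(P(3)) = -(7/30)·log₂(7/30) = 0.48989
  -P(4)·log₂(P(4)) = -(1/5)·log₂(1/5) = 0.46439
H(P) = 0.36161 + 0.51840 + 0.48989 + 0.46439 = 1.83429 bits

log₂(4) = 2.00000 bits

D_KL(P||U) = 2.00000 - 1.83429 = 0.16571 ≈ 0.1657 bits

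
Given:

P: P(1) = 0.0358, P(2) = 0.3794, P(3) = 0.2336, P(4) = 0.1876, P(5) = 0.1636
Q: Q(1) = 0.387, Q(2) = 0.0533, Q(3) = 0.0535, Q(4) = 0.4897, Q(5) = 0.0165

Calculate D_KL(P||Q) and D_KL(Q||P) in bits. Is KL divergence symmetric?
D_KL(P||Q) = 1.7298 bits, D_KL(Q||P) = 1.6876 bits. No, KL divergence is not symmetric.

D_KL(P||Q) = Σ P(x) log₂(P(x)/Q(x))

Computing term by term:
  P(1)·log₂(P(1)/Q(1)) = 0.0358·log₂(0.0358/0.387) = -0.12295
  P(2)·log₂(P(2)/Q(2)) = 0.3794·log₂(0.3794/0.0533) = 1.07428
  P(3)·log₂(P(3)/Q(3)) = 0.2336·log₂(0.2336/0.0535) = 0.49673
  P(4)·log₂(P(4)/Q(4)) = 0.1876·log₂(0.1876/0.4897) = -0.25968
  P(5)·log₂(P(5)/Q(5)) = 0.1636·log₂(0.1636/0.0165) = 0.54146

D_KL(P||Q) = -0.12295 + 1.07428 + 0.49673 - 0.25968 + 0.54146 = 1.72984 ≈ 1.7298 bits

D_KL(Q||P) = Σ Q(x) log₂(Q(x)/P(x))

Computing term by term:
  Q(1)·log₂(Q(1)/P(1)) = 0.387·log₂(0.387/0.0358) = 1.32907
  Q(2)·log₂(Q(2)/P(2)) = 0.0533·log₂(0.0533/0.3794) = -0.15092
  Q(3)·log₂(Q(3)/P(3)) = 0.0535·log₂(0.0535/0.2336) = -0.11376
  Q(4)·log₂(Q(4)/P(4)) = 0.4897·log₂(0.4897/0.1876) = 0.67786
  Q(5)·log₂(Q(5)/P(5)) = 0.0165·log₂(0.0165/0.1636) = -0.05461

D_KL(Q||P) = 1.32907 - 0.15092 - 0.11376 + 0.67786 - 0.05461 = 1.68764 ≈ 1.6876 bits

These are NOT equal (difference: 0.0422 bits). KL divergence is asymmetric: D_KL(P||Q) ≠ D_KL(Q||P) in general.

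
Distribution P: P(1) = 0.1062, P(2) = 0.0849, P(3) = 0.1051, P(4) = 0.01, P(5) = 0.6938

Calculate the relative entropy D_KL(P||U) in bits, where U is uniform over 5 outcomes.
0.9023 bits

U(i) = 1/5 for all i

D_KL(P||U) = Σ P(x) log₂(P(x) / (1/5))
           = Σ P(x) log₂(P(x)) + log₂(5)
           = log₂(5) - H(P)

H(P) = -Σ P(x) log₂(P(x)):
  -P(1)·log₂(P(1)) = -(0.1062)·log₂(0.1062) = 0.34357
  -P(2)·log₂(P(2)) = -(0.0849)·log₂(0.0849) = 0.30208
  -P(3)·log₂(P(3)) = -(0.1051)·log₂(0.1051) = 0.34159
  -P(4)·log₂(P(4)) = -(0.01)·log₂(0.01) = 0.06644
  -P(5)·log₂(P(5)) = -(0.6938)·log₂(0.6938) = 0.36592
H(P) = 0.34357 + 0.30208 + 0.34159 + 0.06644 + 0.36592 = 1.41960 bits

log₂(5) = 2.32193 bits

D_KL(P||U) = 2.32193 - 1.41960 = 0.90233 ≈ 0.9023 bits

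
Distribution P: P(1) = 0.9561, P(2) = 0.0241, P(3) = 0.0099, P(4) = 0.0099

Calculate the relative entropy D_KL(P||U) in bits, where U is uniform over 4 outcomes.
1.6767 bits

U(i) = 1/4 for all i

D_KL(P||U) = Σ P(x) log₂(P(x) / (1/4))
           = Σ P(x) log₂(P(x)) + log₂(4)
           = log₂(4) - H(P)

H(P) = -Σ P(x) log₂(P(x)):
  -P(1)·log₂(P(1)) = -(0.9561)·log₂(0.9561) = 0.06192
  -P(2)·log₂(P(2)) = -(0.0241)·log₂(0.0241) = 0.12953
  -P(3)·log₂(P(3)) = -(0.0099)·log₂(0.0099) = 0.06592
  -P(4)·log₂(P(4)) = -(0.0099)·log₂(0.0099) = 0.06592
H(P) = 0.06192 + 0.12953 + 0.06592 + 0.06592 = 0.32329 bits

log₂(4) = 2.00000 bits

D_KL(P||U) = 2.00000 - 0.32329 = 1.67671 ≈ 1.6767 bits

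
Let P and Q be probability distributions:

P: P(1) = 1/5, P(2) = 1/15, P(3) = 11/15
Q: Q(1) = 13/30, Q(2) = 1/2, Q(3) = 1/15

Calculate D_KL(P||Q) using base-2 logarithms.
2.1200 bits

D_KL(P||Q) = Σ P(x) log₂(P(x)/Q(x))

Computing term by term:
  P(1)·log₂(P(1)/Q(1)) = (1/5)·log₂((1/5)/(13/30)) = -0.22310
  P(2)·log₂(P(2)/Q(2)) = (1/15)·log₂((1/15)/(1/2)) = -0.19379
  P(3)·log₂(P(3)/Q(3)) = (11/15)·log₂((11/15)/(1/15)) = 2.53692

D_KL(P||Q) = -0.22310 - 0.19379 + 2.53692 = 2.12003 ≈ 2.1200 bits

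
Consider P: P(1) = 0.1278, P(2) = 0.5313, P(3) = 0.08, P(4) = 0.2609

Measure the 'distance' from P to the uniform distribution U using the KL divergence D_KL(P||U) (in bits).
0.3387 bits

U(i) = 1/4 for all i

D_KL(P||U) = Σ P(x) log₂(P(x) / (1/4))
           = Σ P(x) log₂(P(x)) + log₂(4)
           = log₂(4) - H(P)

H(P) = -Σ P(x) log₂(P(x)):
  -P(1)·log₂(P(1)) = -(0.1278)·log₂(0.1278) = 0.37932
  -P(2)·log₂(P(2)) = -(0.5313)·log₂(0.5313) = 0.48476
  -P(3)·log₂(P(3)) = -(0.08)·log₂(0.08) = 0.29151
  -P(4)·log₂(P(4)) = -(0.2609)·log₂(0.2609) = 0.50574
H(P) = 0.37932 + 0.48476 + 0.29151 + 0.50574 = 1.66133 bits

log₂(4) = 2.00000 bits

D_KL(P||U) = 2.00000 - 1.66133 = 0.33867 ≈ 0.3387 bits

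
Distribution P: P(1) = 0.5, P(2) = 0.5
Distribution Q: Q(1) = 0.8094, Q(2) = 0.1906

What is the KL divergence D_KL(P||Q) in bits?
0.3482 bits

D_KL(P||Q) = Σ P(x) log₂(P(x)/Q(x))

Computing term by term:
  P(1)·log₂(P(1)/Q(1)) = 0.5·log₂(0.5/0.8094) = -0.34746
  P(2)·log₂(P(2)/Q(2)) = 0.5·log₂(0.5/0.1906) = 0.69569

D_KL(P||Q) = -0.34746 + 0.69569 = 0.34823 ≈ 0.3482 bits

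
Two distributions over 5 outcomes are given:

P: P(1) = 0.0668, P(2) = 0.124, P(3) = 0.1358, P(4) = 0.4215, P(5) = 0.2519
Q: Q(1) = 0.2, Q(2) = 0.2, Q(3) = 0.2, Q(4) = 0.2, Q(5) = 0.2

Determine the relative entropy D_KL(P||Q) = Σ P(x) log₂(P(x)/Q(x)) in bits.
0.2701 bits

D_KL(P||Q) = Σ P(x) log₂(P(x)/Q(x))

Computing term by term:
  P(1)·log₂(P(1)/Q(1)) = 0.0668·log₂(0.0668/0.2) = -0.10568
  P(2)·log₂(P(2)/Q(2)) = 0.124·log₂(0.124/0.2) = -0.08552
  P(3)·log₂(P(3)/Q(3)) = 0.1358·log₂(0.1358/0.2) = -0.07585
  P(4)·log₂(P(4)/Q(4)) = 0.4215·log₂(0.4215/0.2) = 0.45334
  P(5)·log₂(P(5)/Q(5)) = 0.2519·log₂(0.2519/0.2) = 0.08385

D_KL(P||Q) = -0.10568 - 0.08552 - 0.07585 + 0.45334 + 0.08385 = 0.27014 ≈ 0.2701 bits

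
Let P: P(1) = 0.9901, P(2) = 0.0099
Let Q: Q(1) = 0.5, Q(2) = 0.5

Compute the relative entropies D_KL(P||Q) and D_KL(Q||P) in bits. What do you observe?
D_KL(P||Q) = 0.9199 bits, D_KL(Q||P) = 2.3364 bits. The two directions give different values (D_KL(Q||P) exceeds D_KL(P||Q) by 1.4165 bits): KL divergence is asymmetric.

D_KL(P||Q) = Σ P(x) log₂(P(x)/Q(x))

Computing term by term:
  P(1)·log₂(P(1)/Q(1)) = 0.9901·log₂(0.9901/0.5) = 0.97589
  P(2)·log₂(P(2)/Q(2)) = 0.0099·log₂(0.0099/0.5) = -0.05602

D_KL(P||Q) = 0.97589 - 0.05602 = 0.91987 ≈ 0.9199 bits

D_KL(Q||P) = Σ Q(x) log₂(Q(x)/P(x))

Computing term by term:
  Q(1)·log₂(Q(1)/P(1)) = 0.5·log₂(0.5/0.9901) = -0.49282
  Q(2)·log₂(Q(2)/P(2)) = 0.5·log₂(0.5/0.0099) = 2.82918

D_KL(Q||P) = -0.49282 + 2.82918 = 2.33636 ≈ 2.3364 bits

These are NOT equal (difference: 1.4165 bits). KL divergence is asymmetric: D_KL(P||Q) ≠ D_KL(Q||P) in general.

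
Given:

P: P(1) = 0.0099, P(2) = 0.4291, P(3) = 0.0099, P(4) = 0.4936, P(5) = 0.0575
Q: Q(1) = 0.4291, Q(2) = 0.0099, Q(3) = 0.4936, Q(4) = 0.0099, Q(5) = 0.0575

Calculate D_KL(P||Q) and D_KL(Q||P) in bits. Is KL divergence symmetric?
D_KL(P||Q) = 5.0075 bits, D_KL(Q||P) = 5.0075 bits. The two values coincide for this particular pair, but no — KL divergence is not symmetric in general.

D_KL(P||Q) = Σ P(x) log₂(P(x)/Q(x))

Computing term by term:
  P(1)·log₂(P(1)/Q(1)) = 0.0099·log₂(0.0099/0.4291) = -0.05383
  P(2)·log₂(P(2)/Q(2)) = 0.4291·log₂(0.4291/0.0099) = 2.33333
  P(3)·log₂(P(3)/Q(3)) = 0.0099·log₂(0.0099/0.4936) = -0.05583
  P(4)·log₂(P(4)/Q(4)) = 0.4936·log₂(0.4936/0.0099) = 2.78379
  P(5)·log₂(P(5)/Q(5)) = 0.0575·log₂(0.0575/0.0575) = 0.00000

D_KL(P||Q) = -0.05383 + 2.33333 - 0.05583 + 2.78379 + 0.00000 = 5.00746 ≈ 5.0075 bits

D_KL(Q||P) = Σ Q(x) log₂(Q(x)/P(x))

Computing term by term:
  Q(1)·log₂(Q(1)/P(1)) = 0.4291·log₂(0.4291/0.0099) = 2.33333
  Q(2)·log₂(Q(2)/P(2)) = 0.0099·log₂(0.0099/0.4291) = -0.05383
  Q(3)·log₂(Q(3)/P(3)) = 0.4936·log₂(0.4936/0.0099) = 2.78379
  Q(4)·log₂(Q(4)/P(4)) = 0.0099·log₂(0.0099/0.4936) = -0.05583
  Q(5)·log₂(Q(5)/P(5)) = 0.0575·log₂(0.0575/0.0575) = 0.00000

D_KL(Q||P) = 2.33333 - 0.05383 + 2.78379 - 0.05583 + 0.00000 = 5.00746 ≈ 5.0075 bits

These ARE equal here. Q is P with outcomes relabeled (Q(1) = P(2), Q(2) = P(1), Q(3) = P(4), Q(4) = P(3)) by a relabeling that is its own inverse, so the two sums contain exactly the same terms in a different order. This is a special case — KL divergence is not symmetric in general: D_KL(P||Q) ≠ D_KL(Q||P) for most P, Q.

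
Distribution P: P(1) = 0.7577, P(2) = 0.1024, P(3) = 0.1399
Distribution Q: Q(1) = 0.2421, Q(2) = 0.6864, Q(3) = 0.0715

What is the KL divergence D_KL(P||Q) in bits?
1.1016 bits

D_KL(P||Q) = Σ P(x) log₂(P(x)/Q(x))

Computing term by term:
  P(1)·log₂(P(1)/Q(1)) = 0.7577·log₂(0.7577/0.2421) = 1.24719
  P(2)·log₂(P(2)/Q(2)) = 0.1024·log₂(0.1024/0.6864) = -0.28107
  P(3)·log₂(P(3)/Q(3)) = 0.1399·log₂(0.1399/0.0715) = 0.13548

D_KL(P||Q) = 1.24719 - 0.28107 + 0.13548 = 1.10160 ≈ 1.1016 bits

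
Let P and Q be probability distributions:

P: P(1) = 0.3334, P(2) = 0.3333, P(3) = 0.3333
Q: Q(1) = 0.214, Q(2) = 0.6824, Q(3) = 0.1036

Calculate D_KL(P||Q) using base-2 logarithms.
0.4306 bits

D_KL(P||Q) = Σ P(x) log₂(P(x)/Q(x))

Computing term by term:
  P(1)·log₂(P(1)/Q(1)) = 0.3334·log₂(0.3334/0.214) = 0.21326
  P(2)·log₂(P(2)/Q(2)) = 0.3333·log₂(0.3333/0.6824) = -0.34456
  P(3)·log₂(P(3)/Q(3)) = 0.3333·log₂(0.3333/0.1036) = 0.56188

D_KL(P||Q) = 0.21326 - 0.34456 + 0.56188 = 0.43058 ≈ 0.4306 bits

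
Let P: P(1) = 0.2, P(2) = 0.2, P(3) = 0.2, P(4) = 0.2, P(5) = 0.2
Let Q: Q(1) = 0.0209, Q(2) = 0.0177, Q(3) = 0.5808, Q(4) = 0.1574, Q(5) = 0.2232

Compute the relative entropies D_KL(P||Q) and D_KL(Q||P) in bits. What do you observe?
D_KL(P||Q) = 1.0812 bits, D_KL(Q||P) = 0.7442 bits. The two directions give different values (D_KL(P||Q) exceeds D_KL(Q||P) by 0.3370 bits): KL divergence is asymmetric.

D_KL(P||Q) = Σ P(x) log₂(P(x)/Q(x))

Computing term by term:
  P(1)·log₂(P(1)/Q(1)) = 0.2·log₂(0.2/0.0209) = 0.65169
  P(2)·log₂(P(2)/Q(2)) = 0.2·log₂(0.2/0.0177) = 0.69964
  P(3)·log₂(P(3)/Q(3)) = 0.2·log₂(0.2/0.5808) = -0.30761
  P(4)·log₂(P(4)/Q(4)) = 0.2·log₂(0.2/0.1574) = 0.06911
  P(5)·log₂(P(5)/Q(5)) = 0.2·log₂(0.2/0.2232) = -0.03167

D_KL(P||Q) = 0.65169 + 0.69964 - 0.30761 + 0.06911 - 0.03167 = 1.08116 ≈ 1.0812 bits

D_KL(Q||P) = Σ Q(x) log₂(Q(x)/P(x))

Computing term by term:
  Q(1)·log₂(Q(1)/P(1)) = 0.0209·log₂(0.0209/0.2) = -0.06810
  Q(2)·log₂(Q(2)/P(2)) = 0.0177·log₂(0.0177/0.2) = -0.06192
  Q(3)·log₂(Q(3)/P(3)) = 0.5808·log₂(0.5808/0.2) = 0.89329
  Q(4)·log₂(Q(4)/P(4)) = 0.1574·log₂(0.1574/0.2) = -0.05439
  Q(5)·log₂(Q(5)/P(5)) = 0.2232·log₂(0.2232/0.2) = 0.03534

D_KL(Q||P) = -0.06810 - 0.06192 + 0.89329 - 0.05439 + 0.03534 = 0.74422 ≈ 0.7442 bits

These are NOT equal (difference: 0.3370 bits). KL divergence is asymmetric: D_KL(P||Q) ≠ D_KL(Q||P) in general.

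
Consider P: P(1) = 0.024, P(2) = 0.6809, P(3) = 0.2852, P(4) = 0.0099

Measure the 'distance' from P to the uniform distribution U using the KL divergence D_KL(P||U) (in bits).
0.9112 bits

U(i) = 1/4 for all i

D_KL(P||U) = Σ P(x) log₂(P(x) / (1/4))
           = Σ P(x) log₂(P(x)) + log₂(4)
           = log₂(4) - H(P)

H(P) = -Σ P(x) log₂(P(x)):
  -P(1)·log₂(P(1)) = -(0.024)·log₂(0.024) = 0.12914
  -P(2)·log₂(P(2)) = -(0.6809)·log₂(0.6809) = 0.37755
  -P(3)·log₂(P(3)) = -(0.2852)·log₂(0.2852) = 0.51620
  -P(4)·log₂(P(4)) = -(0.0099)·log₂(0.0099) = 0.06592
H(P) = 0.12914 + 0.37755 + 0.51620 + 0.06592 = 1.08881 bits

log₂(4) = 2.00000 bits

D_KL(P||U) = 2.00000 - 1.08881 = 0.91119 ≈ 0.9112 bits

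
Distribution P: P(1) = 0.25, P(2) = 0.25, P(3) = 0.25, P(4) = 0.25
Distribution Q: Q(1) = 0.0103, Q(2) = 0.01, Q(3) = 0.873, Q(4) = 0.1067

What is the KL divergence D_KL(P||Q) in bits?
2.1673 bits

D_KL(P||Q) = Σ P(x) log₂(P(x)/Q(x))

Computing term by term:
  P(1)·log₂(P(1)/Q(1)) = 0.25·log₂(0.25/0.0103) = 1.15030
  P(2)·log₂(P(2)/Q(2)) = 0.25·log₂(0.25/0.01) = 1.16096
  P(3)·log₂(P(3)/Q(3)) = 0.25·log₂(0.25/0.873) = -0.45101
  P(4)·log₂(P(4)/Q(4)) = 0.25·log₂(0.25/0.1067) = 0.30709

D_KL(P||Q) = 1.15030 + 1.16096 - 0.45101 + 0.30709 = 2.16734 ≈ 2.1673 bits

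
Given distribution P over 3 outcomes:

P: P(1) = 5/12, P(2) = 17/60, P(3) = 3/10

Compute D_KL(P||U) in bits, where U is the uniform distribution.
0.0221 bits

U(i) = 1/3 for all i

D_KL(P||U) = Σ P(x) log₂(P(x) / (1/3))
           = Σ P(x) log₂(P(x)) + log₂(3)
           = log₂(3) - H(P)

H(P) = -Σ P(x) log₂(P(x)):
  -P(1)·log₂(P(1)) = -(5/12)·log₂(5/12) = 0.52626
  -P(2)·log₂(P(2)) = -(17/60)·log₂(17/60) = 0.51550
  -P(3)·log₂(P(3)) = -(3/10)·log₂(3/10) = 0.52109
H(P) = 0.52626 + 0.51550 + 0.52109 = 1.56285 bits

log₂(3) = 1.58496 bits

D_KL(P||U) = 1.58496 - 1.56285 = 0.02211 ≈ 0.0221 bits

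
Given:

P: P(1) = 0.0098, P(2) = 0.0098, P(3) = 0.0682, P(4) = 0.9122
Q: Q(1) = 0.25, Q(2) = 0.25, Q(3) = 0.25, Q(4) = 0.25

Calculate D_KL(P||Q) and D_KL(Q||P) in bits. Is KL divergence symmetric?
D_KL(P||Q) = 1.4841 bits, D_KL(Q||P) = 2.3382 bits. No, KL divergence is not symmetric.

D_KL(P||Q) = Σ P(x) log₂(P(x)/Q(x))

Computing term by term:
  P(1)·log₂(P(1)/Q(1)) = 0.0098·log₂(0.0098/0.25) = -0.04580
  P(2)·log₂(P(2)/Q(2)) = 0.0098·log₂(0.0098/0.25) = -0.04580
  P(3)·log₂(P(3)/Q(3)) = 0.0682·log₂(0.0682/0.25) = -0.12781
  P(4)·log₂(P(4)/Q(4)) = 0.9122·log₂(0.9122/0.25) = 1.70346

D_KL(P||Q) = -0.04580 - 0.04580 - 0.12781 + 1.70346 = 1.48405 ≈ 1.4841 bits

D_KL(Q||P) = Σ Q(x) log₂(Q(x)/P(x))

Computing term by term:
  Q(1)·log₂(Q(1)/P(1)) = 0.25·log₂(0.25/0.0098) = 1.16825
  Q(2)·log₂(Q(2)/P(2)) = 0.25·log₂(0.25/0.0098) = 1.16825
  Q(3)·log₂(Q(3)/P(3)) = 0.25·log₂(0.25/0.0682) = 0.46852
  Q(4)·log₂(Q(4)/P(4)) = 0.25·log₂(0.25/0.9122) = -0.46686

D_KL(Q||P) = 1.16825 + 1.16825 + 0.46852 - 0.46686 = 2.33816 ≈ 2.3382 bits

These are NOT equal (difference: 0.8541 bits). KL divergence is asymmetric: D_KL(P||Q) ≠ D_KL(Q||P) in general.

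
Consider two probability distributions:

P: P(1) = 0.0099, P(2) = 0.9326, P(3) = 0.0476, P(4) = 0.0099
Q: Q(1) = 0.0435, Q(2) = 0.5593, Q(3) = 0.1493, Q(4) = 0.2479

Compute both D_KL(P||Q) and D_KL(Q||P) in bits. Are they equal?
D_KL(P||Q) = 0.5423 bits, D_KL(Q||P) = 1.0783 bits. No, they are not equal.

D_KL(P||Q) = Σ P(x) log₂(P(x)/Q(x))

Computing term by term:
  P(1)·log₂(P(1)/Q(1)) = 0.0099·log₂(0.0099/0.0435) = -0.02114
  P(2)·log₂(P(2)/Q(2)) = 0.9326·log₂(0.9326/0.5593) = 0.68792
  P(3)·log₂(P(3)/Q(3)) = 0.0476·log₂(0.0476/0.1493) = -0.07850
  P(4)·log₂(P(4)/Q(4)) = 0.0099·log₂(0.0099/0.2479) = -0.04600

D_KL(P||Q) = -0.02114 + 0.68792 - 0.07850 - 0.04600 = 0.54228 ≈ 0.5423 bits

D_KL(Q||P) = Σ Q(x) log₂(Q(x)/P(x))

Computing term by term:
  Q(1)·log₂(Q(1)/P(1)) = 0.0435·log₂(0.0435/0.0099) = 0.09289
  Q(2)·log₂(Q(2)/P(2)) = 0.5593·log₂(0.5593/0.9326) = -0.41256
  Q(3)·log₂(Q(3)/P(3)) = 0.1493·log₂(0.1493/0.0476) = 0.24622
  Q(4)·log₂(Q(4)/P(4)) = 0.2479·log₂(0.2479/0.0099) = 1.15179

D_KL(Q||P) = 0.09289 - 0.41256 + 0.24622 + 1.15179 = 1.07834 ≈ 1.0783 bits

These are NOT equal (difference: 0.5360 bits). KL divergence is asymmetric: D_KL(P||Q) ≠ D_KL(Q||P) in general.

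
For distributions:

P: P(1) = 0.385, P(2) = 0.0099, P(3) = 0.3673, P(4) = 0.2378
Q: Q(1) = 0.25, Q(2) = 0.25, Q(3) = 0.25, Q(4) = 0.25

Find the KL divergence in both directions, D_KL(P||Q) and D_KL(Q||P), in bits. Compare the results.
D_KL(P||Q) = 0.3804 bits, D_KL(Q||P) = 0.8881 bits. D_KL(Q||P) is larger than D_KL(P||Q) by 0.5077 bits; the two directions differ.

D_KL(P||Q) = Σ P(x) log₂(P(x)/Q(x))

Computing term by term:
  P(1)·log₂(P(1)/Q(1)) = 0.385·log₂(0.385/0.25) = 0.23983
  P(2)·log₂(P(2)/Q(2)) = 0.0099·log₂(0.0099/0.25) = -0.04612
  P(3)·log₂(P(3)/Q(3)) = 0.3673·log₂(0.3673/0.25) = 0.20386
  P(4)·log₂(P(4)/Q(4)) = 0.2378·log₂(0.2378/0.25) = -0.01716

D_KL(P||Q) = 0.23983 - 0.04612 + 0.20386 - 0.01716 = 0.38041 ≈ 0.3804 bits

D_KL(Q||P) = Σ Q(x) log₂(Q(x)/P(x))

Computing term by term:
  Q(1)·log₂(Q(1)/P(1)) = 0.25·log₂(0.25/0.385) = -0.15573
  Q(2)·log₂(Q(2)/P(2)) = 0.25·log₂(0.25/0.0099) = 1.16459
  Q(3)·log₂(Q(3)/P(3)) = 0.25·log₂(0.25/0.3673) = -0.13876
  Q(4)·log₂(Q(4)/P(4)) = 0.25·log₂(0.25/0.2378) = 0.01804

D_KL(Q||P) = -0.15573 + 1.16459 - 0.13876 + 0.01804 = 0.88814 ≈ 0.8881 bits

These are NOT equal (difference: 0.5077 bits). KL divergence is asymmetric: D_KL(P||Q) ≠ D_KL(Q||P) in general.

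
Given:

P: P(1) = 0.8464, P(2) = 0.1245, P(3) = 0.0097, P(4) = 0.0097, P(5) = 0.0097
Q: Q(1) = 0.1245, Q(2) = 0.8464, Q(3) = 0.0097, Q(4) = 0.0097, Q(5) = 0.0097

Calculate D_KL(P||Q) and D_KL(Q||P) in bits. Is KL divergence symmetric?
D_KL(P||Q) = 1.9962 bits, D_KL(Q||P) = 1.9962 bits. The two values coincide for this particular pair, but no — KL divergence is not symmetric in general.

D_KL(P||Q) = Σ P(x) log₂(P(x)/Q(x))

Computing term by term:
  P(1)·log₂(P(1)/Q(1)) = 0.8464·log₂(0.8464/0.1245) = 2.34046
  P(2)·log₂(P(2)/Q(2)) = 0.1245·log₂(0.1245/0.8464) = -0.34427
  P(3)·log₂(P(3)/Q(3)) = 0.0097·log₂(0.0097/0.0097) = 0.00000
  P(4)·log₂(P(4)/Q(4)) = 0.0097·log₂(0.0097/0.0097) = 0.00000
  P(5)·log₂(P(5)/Q(5)) = 0.0097·log₂(0.0097/0.0097) = 0.00000

D_KL(P||Q) = 2.34046 - 0.34427 + 0.00000 + 0.00000 + 0.00000 = 1.99619 ≈ 1.9962 bits

D_KL(Q||P) = Σ Q(x) log₂(Q(x)/P(x))

Computing term by term:
  Q(1)·log₂(Q(1)/P(1)) = 0.1245·log₂(0.1245/0.8464) = -0.34427
  Q(2)·log₂(Q(2)/P(2)) = 0.8464·log₂(0.8464/0.1245) = 2.34046
  Q(3)·log₂(Q(3)/P(3)) = 0.0097·log₂(0.0097/0.0097) = 0.00000
  Q(4)·log₂(Q(4)/P(4)) = 0.0097·log₂(0.0097/0.0097) = 0.00000
  Q(5)·log₂(Q(5)/P(5)) = 0.0097·log₂(0.0097/0.0097) = 0.00000

D_KL(Q||P) = -0.34427 + 2.34046 + 0.00000 + 0.00000 + 0.00000 = 1.99619 ≈ 1.9962 bits

These ARE equal here. Q is P with outcomes relabeled (Q(1) = P(2), Q(2) = P(1), Q(3) = P(5), Q(5) = P(3)) by a relabeling that is its own inverse, so the two sums contain exactly the same terms in a different order. This is a special case — KL divergence is not symmetric in general: D_KL(P||Q) ≠ D_KL(Q||P) for most P, Q.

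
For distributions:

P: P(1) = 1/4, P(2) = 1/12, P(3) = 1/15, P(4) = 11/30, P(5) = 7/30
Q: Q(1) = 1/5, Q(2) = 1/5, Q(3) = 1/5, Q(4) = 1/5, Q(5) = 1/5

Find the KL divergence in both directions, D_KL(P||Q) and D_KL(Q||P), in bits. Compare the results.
D_KL(P||Q) = 0.2421 bits, D_KL(Q||P) = 0.2858 bits. D_KL(Q||P) is larger than D_KL(P||Q) by 0.0437 bits; the two directions differ.

D_KL(P||Q) = Σ P(x) log₂(P(x)/Q(x))

Computing term by term:
  P(1)·log₂(P(1)/Q(1)) = (1/4)·log₂((1/4)/(1/5)) = 0.08048
  P(2)·log₂(P(2)/Q(2)) = (1/12)·log₂((1/12)/(1/5)) = -0.10525
  P(3)·log₂(P(3)/Q(3)) = (1/15)·log₂((1/15)/(1/5)) = -0.10566
  P(4)·log₂(P(4)/Q(4)) = (11/30)·log₂((11/30)/(1/5)) = 0.32064
  P(5)·log₂(P(5)/Q(5)) = (7/30)·log₂((7/30)/(1/5)) = 0.05189

D_KL(P||Q) = 0.08048 - 0.10525 - 0.10566 + 0.32064 + 0.05189 = 0.24210 ≈ 0.2421 bits

D_KL(Q||P) = Σ Q(x) log₂(Q(x)/P(x))

Computing term by term:
  Q(1)·log₂(Q(1)/P(1)) = (1/5)·log₂((1/5)/(1/4)) = -0.06439
  Q(2)·log₂(Q(2)/P(2)) = (1/5)·log₂((1/5)/(1/12)) = 0.25261
  Q(3)·log₂(Q(3)/P(3)) = (1/5)·log₂((1/5)/(1/15)) = 0.31699
  Q(4)·log₂(Q(4)/P(4)) = (1/5)·log₂((1/5)/(11/30)) = -0.17489
  Q(5)·log₂(Q(5)/P(5)) = (1/5)·log₂((1/5)/(7/30)) = -0.04448

D_KL(Q||P) = -0.06439 + 0.25261 + 0.31699 - 0.17489 - 0.04448 = 0.28584 ≈ 0.2858 bits

These are NOT equal (difference: 0.0437 bits). KL divergence is asymmetric: D_KL(P||Q) ≠ D_KL(Q||P) in general.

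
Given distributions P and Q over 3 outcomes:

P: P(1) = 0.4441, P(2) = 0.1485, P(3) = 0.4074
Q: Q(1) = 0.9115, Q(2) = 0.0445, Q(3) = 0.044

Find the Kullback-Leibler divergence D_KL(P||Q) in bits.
1.1056 bits

D_KL(P||Q) = Σ P(x) log₂(P(x)/Q(x))

Computing term by term:
  P(1)·log₂(P(1)/Q(1)) = 0.4441·log₂(0.4441/0.9115) = -0.46069
  P(2)·log₂(P(2)/Q(2)) = 0.1485·log₂(0.1485/0.0445) = 0.25818
  P(3)·log₂(P(3)/Q(3)) = 0.4074·log₂(0.4074/0.044) = 1.30811

D_KL(P||Q) = -0.46069 + 0.25818 + 1.30811 = 1.10560 ≈ 1.1056 bits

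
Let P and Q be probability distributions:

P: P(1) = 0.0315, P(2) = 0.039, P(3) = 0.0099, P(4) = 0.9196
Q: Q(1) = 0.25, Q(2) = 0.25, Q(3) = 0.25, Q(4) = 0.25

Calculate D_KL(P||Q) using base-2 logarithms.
1.4832 bits

D_KL(P||Q) = Σ P(x) log₂(P(x)/Q(x))

Computing term by term:
  P(1)·log₂(P(1)/Q(1)) = 0.0315·log₂(0.0315/0.25) = -0.09414
  P(2)·log₂(P(2)/Q(2)) = 0.039·log₂(0.039/0.25) = -0.10453
  P(3)·log₂(P(3)/Q(3)) = 0.0099·log₂(0.0099/0.25) = -0.04612
  P(4)·log₂(P(4)/Q(4)) = 0.9196·log₂(0.9196/0.25) = 1.72800

D_KL(P||Q) = -0.09414 - 0.10453 - 0.04612 + 1.72800 = 1.48321 ≈ 1.4832 bits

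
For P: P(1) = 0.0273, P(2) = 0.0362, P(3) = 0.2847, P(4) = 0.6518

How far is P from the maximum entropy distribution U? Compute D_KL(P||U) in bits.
0.7664 bits

U(i) = 1/4 for all i

D_KL(P||U) = Σ P(x) log₂(P(x) / (1/4))
           = Σ P(x) log₂(P(x)) + log₂(4)
           = log₂(4) - H(P)

H(P) = -Σ P(x) log₂(P(x)):
  -P(1)·log₂(P(1)) = -(0.0273)·log₂(0.0273) = 0.14182
  -P(2)·log₂(P(2)) = -(0.0362)·log₂(0.0362) = 0.17332
  -P(3)·log₂(P(3)) = -(0.2847)·log₂(0.2847) = 0.51601
  -P(4)·log₂(P(4)) = -(0.6518)·log₂(0.6518) = 0.40249
H(P) = 0.14182 + 0.17332 + 0.51601 + 0.40249 = 1.23364 bits

log₂(4) = 2.00000 bits

D_KL(P||U) = 2.00000 - 1.23364 = 0.76636 ≈ 0.7664 bits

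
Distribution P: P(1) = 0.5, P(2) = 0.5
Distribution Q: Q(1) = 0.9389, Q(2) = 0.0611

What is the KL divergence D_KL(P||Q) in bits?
1.0618 bits

D_KL(P||Q) = Σ P(x) log₂(P(x)/Q(x))

Computing term by term:
  P(1)·log₂(P(1)/Q(1)) = 0.5·log₂(0.5/0.9389) = -0.45452
  P(2)·log₂(P(2)/Q(2)) = 0.5·log₂(0.5/0.0611) = 1.51634

D_KL(P||Q) = -0.45452 + 1.51634 = 1.06182 ≈ 1.0618 bits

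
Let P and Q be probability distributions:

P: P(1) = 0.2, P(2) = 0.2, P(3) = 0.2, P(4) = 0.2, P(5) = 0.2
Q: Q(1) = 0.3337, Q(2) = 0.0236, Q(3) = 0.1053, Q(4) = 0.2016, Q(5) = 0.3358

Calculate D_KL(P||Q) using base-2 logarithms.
0.5022 bits

D_KL(P||Q) = Σ P(x) log₂(P(x)/Q(x))

Computing term by term:
  P(1)·log₂(P(1)/Q(1)) = 0.2·log₂(0.2/0.3337) = -0.14771
  P(2)·log₂(P(2)/Q(2)) = 0.2·log₂(0.2/0.0236) = 0.61663
  P(3)·log₂(P(3)/Q(3)) = 0.2·log₂(0.2/0.1053) = 0.18510
  P(4)·log₂(P(4)/Q(4)) = 0.2·log₂(0.2/0.2016) = -0.00230
  P(5)·log₂(P(5)/Q(5)) = 0.2·log₂(0.2/0.3358) = -0.14952

D_KL(P||Q) = -0.14771 + 0.61663 + 0.18510 - 0.00230 - 0.14952 = 0.50220 ≈ 0.5022 bits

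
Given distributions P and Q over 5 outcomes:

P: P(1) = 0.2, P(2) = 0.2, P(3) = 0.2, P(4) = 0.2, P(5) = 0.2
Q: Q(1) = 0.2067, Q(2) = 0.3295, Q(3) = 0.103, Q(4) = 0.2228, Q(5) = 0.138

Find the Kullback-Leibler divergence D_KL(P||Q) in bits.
0.1138 bits

D_KL(P||Q) = Σ P(x) log₂(P(x)/Q(x))

Computing term by term:
  P(1)·log₂(P(1)/Q(1)) = 0.2·log₂(0.2/0.2067) = -0.00951
  P(2)·log₂(P(2)/Q(2)) = 0.2·log₂(0.2/0.3295) = -0.14406
  P(3)·log₂(P(3)/Q(3)) = 0.2·log₂(0.2/0.103) = 0.19147
  P(4)·log₂(P(4)/Q(4)) = 0.2·log₂(0.2/0.2228) = -0.03115
  P(5)·log₂(P(5)/Q(5)) = 0.2·log₂(0.2/0.138) = 0.10707

D_KL(P||Q) = -0.00951 - 0.14406 + 0.19147 - 0.03115 + 0.10707 = 0.11382 ≈ 0.1138 bits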